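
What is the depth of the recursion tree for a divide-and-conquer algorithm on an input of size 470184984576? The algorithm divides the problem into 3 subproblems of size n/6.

For divide and conquer with division factor 6:

Problem sizes at each level:
Level 0: 470184984576
Level 1: 78364164096
Level 2: 13060694016
Level 3: 2176782336
Level 4: 362797056
Level 5: 60466176
Level 6: 10077696
Level 7: 1679616
Level 8: 279936
Level 9: 46656
Level 10: 7776
Level 11: 1296
Level 12: 216
Level 13: 36
Level 14: 6
Level 15: 1

The root is level 0 and the size-1 base case is level 15 (the tree spans levels 0 through 15, i.e. 16 levels counting the root), so the depth is the number of divisions: log_6(470184984576) = 15

The recursion tree depth is log_6(470184984576) = 15. At each level, the problem size is divided by 6, so it takes 15 divisions to reduce to a base case of size 1. The algorithm makes 3 recursive calls at each level.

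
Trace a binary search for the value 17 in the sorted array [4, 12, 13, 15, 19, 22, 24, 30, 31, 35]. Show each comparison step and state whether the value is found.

Binary search for 17 in [4, 12, 13, 15, 19, 22, 24, 30, 31, 35]:

lo=0, hi=9, mid=4, arr[mid]=19 -> 19 > 17, search left half
lo=0, hi=3, mid=1, arr[mid]=12 -> 12 < 17, search right half
lo=2, hi=3, mid=2, arr[mid]=13 -> 13 < 17, search right half
lo=3, hi=3, mid=3, arr[mid]=15 -> 15 < 17, search right half
lo=4 > hi=3, target 17 not found

Binary search determines that 17 is not in the array after 4 comparisons. The search space was exhausted without finding the target.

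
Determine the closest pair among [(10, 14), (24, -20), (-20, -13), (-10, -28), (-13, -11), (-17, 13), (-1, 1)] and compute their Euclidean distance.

Computing all pairwise distances among 7 points:

d((10, 14), (24, -20)) = 36.7696
d((10, 14), (-20, -13)) = 40.3609
d((10, 14), (-10, -28)) = 46.5188
d((10, 14), (-13, -11)) = 33.9706
d((10, 14), (-17, 13)) = 27.0185
d((10, 14), (-1, 1)) = 17.0294
d((24, -20), (-20, -13)) = 44.5533
d((24, -20), (-10, -28)) = 34.9285
d((24, -20), (-13, -11)) = 38.0789
d((24, -20), (-17, 13)) = 52.6308
d((24, -20), (-1, 1)) = 32.6497
d((-20, -13), (-10, -28)) = 18.0278
d((-20, -13), (-13, -11)) = 7.2801 <-- minimum
d((-20, -13), (-17, 13)) = 26.1725
d((-20, -13), (-1, 1)) = 23.6008
d((-10, -28), (-13, -11)) = 17.2627
d((-10, -28), (-17, 13)) = 41.5933
d((-10, -28), (-1, 1)) = 30.3645
d((-13, -11), (-17, 13)) = 24.3311
d((-13, -11), (-1, 1)) = 16.9706
d((-17, 13), (-1, 1)) = 20.0

Closest pair: (-20, -13) and (-13, -11) with distance 7.2801

The closest pair is (-20, -13) and (-13, -11) with Euclidean distance 7.2801. For 7 points, brute-force pairwise comparison is shown above. For large n, the divide-and-conquer algorithm (sort by x, recurse on halves, check the dividing strip) achieves O(n log n).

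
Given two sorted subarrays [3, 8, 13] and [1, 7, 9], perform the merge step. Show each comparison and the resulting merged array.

Merging process:

Compare 3 vs 1: take 1 from right. Merged: [1]
Compare 3 vs 7: take 3 from left. Merged: [1, 3]
Compare 8 vs 7: take 7 from right. Merged: [1, 3, 7]
Compare 8 vs 9: take 8 from left. Merged: [1, 3, 7, 8]
Compare 13 vs 9: take 9 from right. Merged: [1, 3, 7, 8, 9]
Append remaining from left: [13]. Merged: [1, 3, 7, 8, 9, 13]

Final merged array: [1, 3, 7, 8, 9, 13]
Total comparisons: 5

The merged array is [1, 3, 7, 8, 9, 13], requiring 5 comparisons. The merge step runs in O(n) time where n is the total number of elements.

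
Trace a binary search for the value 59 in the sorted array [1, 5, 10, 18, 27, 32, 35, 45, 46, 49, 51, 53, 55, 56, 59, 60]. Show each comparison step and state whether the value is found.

Binary search for 59 in [1, 5, 10, 18, 27, 32, 35, 45, 46, 49, 51, 53, 55, 56, 59, 60]:

lo=0, hi=15, mid=7, arr[mid]=45 -> 45 < 59, search right half
lo=8, hi=15, mid=11, arr[mid]=53 -> 53 < 59, search right half
lo=12, hi=15, mid=13, arr[mid]=56 -> 56 < 59, search right half
lo=14, hi=15, mid=14, arr[mid]=59 -> Found target at index 14!

Binary search finds 59 at index 14 after 4 comparisons. The search repeatedly halves the search space by comparing with the middle element.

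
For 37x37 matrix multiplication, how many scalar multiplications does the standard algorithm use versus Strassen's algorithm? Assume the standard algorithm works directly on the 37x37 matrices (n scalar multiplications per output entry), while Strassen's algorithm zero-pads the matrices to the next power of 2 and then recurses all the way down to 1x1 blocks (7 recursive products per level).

Matrix multiplication for 37x37 matrices:

Strassen's algorithm requires power-of-2 dimensions. Pad 37x37 to 64x64 (next power of 2).

Standard algorithm: 37^3 = 50653 multiplications
Strassen's algorithm: 7^(log2(64)) = 7^6 = 117649 multiplications
Difference: 50653 - 117649 = -66996 (Strassen uses MORE here due to padding overhead — for small or just-over-power-of-2 n, padding can outweigh the per-level savings)

Standard: 50653 multiplications (37^3). Strassen: 117649 multiplications (7^6, after padding to 64x64). Strassen reduces 8 recursive multiplications to 7 at each level.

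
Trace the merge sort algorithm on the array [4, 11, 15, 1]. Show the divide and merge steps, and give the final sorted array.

Merge sort trace:

Split: [4, 11, 15, 1] -> [4, 11] and [15, 1]
  Split: [4, 11] -> [4] and [11]
  Merge: [4] + [11] -> [4, 11]
  Split: [15, 1] -> [15] and [1]
  Merge: [15] + [1] -> [1, 15]
Merge: [4, 11] + [1, 15] -> [1, 4, 11, 15]

Final sorted array: [1, 4, 11, 15]

The merge sort proceeds by recursively splitting the array and merging sorted halves.
After all merges, the sorted array is [1, 4, 11, 15].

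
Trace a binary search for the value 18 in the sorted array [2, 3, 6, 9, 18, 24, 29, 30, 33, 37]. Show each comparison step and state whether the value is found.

Binary search for 18 in [2, 3, 6, 9, 18, 24, 29, 30, 33, 37]:

lo=0, hi=9, mid=4, arr[mid]=18 -> Found target at index 4!

Binary search finds 18 at index 4 after 1 comparisons. The search repeatedly halves the search space by comparing with the middle element.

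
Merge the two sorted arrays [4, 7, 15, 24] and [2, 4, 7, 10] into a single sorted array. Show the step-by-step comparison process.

Merging process:

Compare 4 vs 2: take 2 from right. Merged: [2]
Compare 4 vs 4: take 4 from left. Merged: [2, 4]
Compare 7 vs 4: take 4 from right. Merged: [2, 4, 4]
Compare 7 vs 7: take 7 from left. Merged: [2, 4, 4, 7]
Compare 15 vs 7: take 7 from right. Merged: [2, 4, 4, 7, 7]
Compare 15 vs 10: take 10 from right. Merged: [2, 4, 4, 7, 7, 10]
Append remaining from left: [15, 24]. Merged: [2, 4, 4, 7, 7, 10, 15, 24]

Final merged array: [2, 4, 4, 7, 7, 10, 15, 24]
Total comparisons: 6

The merged array is [2, 4, 4, 7, 7, 10, 15, 24], requiring 6 comparisons. The merge step runs in O(n) time where n is the total number of elements.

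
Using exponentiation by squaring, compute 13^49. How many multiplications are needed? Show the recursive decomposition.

Computing 13^49 by squaring (build up from 13^1; each line after the first costs one multiplication):

13^1 = 13
13^2 = (13^1)^2 = 13^2 = 169
13^3 = 13 * 13^2 = 13 * 169 = 2197
13^6 = (13^3)^2 = 2197^2 = 4826809
13^12 = (13^6)^2 = 4826809^2 = 23298085122481
13^24 = (13^12)^2 = 23298085122481^2 = 542800770374370512771595361
13^48 = (13^24)^2 = 542800770374370512771595361^2 = 294632676319010105335586872991323185304149065116720321
13^49 = 13 * 13^48 = 13 * 294632676319010105335586872991323185304149065116720321 = 3830224792147131369362629348887201408953937846517364173

Result: 3830224792147131369362629348887201408953937846517364173
Multiplications needed: 7 (7 lines after 13^1)

13^49 = 3830224792147131369362629348887201408953937846517364173. Using exponentiation by squaring, this requires 7 multiplications. The key idea: if the exponent is even, square the half-power; if odd, multiply by the base once.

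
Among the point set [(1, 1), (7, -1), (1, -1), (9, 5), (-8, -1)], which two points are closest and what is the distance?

Computing all pairwise distances among 5 points:

d((1, 1), (7, -1)) = 6.3246
d((1, 1), (1, -1)) = 2.0 <-- minimum
d((1, 1), (9, 5)) = 8.9443
d((1, 1), (-8, -1)) = 9.2195
d((7, -1), (1, -1)) = 6.0
d((7, -1), (9, 5)) = 6.3246
d((7, -1), (-8, -1)) = 15.0
d((1, -1), (9, 5)) = 10.0
d((1, -1), (-8, -1)) = 9.0
d((9, 5), (-8, -1)) = 18.0278

Closest pair: (1, 1) and (1, -1) with distance 2.0

The closest pair is (1, 1) and (1, -1) with Euclidean distance 2.0. For 5 points, brute-force pairwise comparison is shown above. For large n, the divide-and-conquer algorithm (sort by x, recurse on halves, check the dividing strip) achieves O(n log n).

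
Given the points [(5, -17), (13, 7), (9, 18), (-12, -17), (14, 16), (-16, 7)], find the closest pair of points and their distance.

Computing all pairwise distances among 6 points:

d((5, -17), (13, 7)) = 25.2982
d((5, -17), (9, 18)) = 35.2278
d((5, -17), (-12, -17)) = 17.0
d((5, -17), (14, 16)) = 34.2053
d((5, -17), (-16, 7)) = 31.8904
d((13, 7), (9, 18)) = 11.7047
d((13, 7), (-12, -17)) = 34.6554
d((13, 7), (14, 16)) = 9.0554
d((13, 7), (-16, 7)) = 29.0
d((9, 18), (-12, -17)) = 40.8167
d((9, 18), (14, 16)) = 5.3852 <-- minimum
d((9, 18), (-16, 7)) = 27.313
d((-12, -17), (14, 16)) = 42.0119
d((-12, -17), (-16, 7)) = 24.3311
d((14, 16), (-16, 7)) = 31.3209

Closest pair: (9, 18) and (14, 16) with distance 5.3852

The closest pair is (9, 18) and (14, 16) with Euclidean distance 5.3852. For 6 points, brute-force pairwise comparison is shown above. For large n, the divide-and-conquer algorithm (sort by x, recurse on halves, check the dividing strip) achieves O(n log n).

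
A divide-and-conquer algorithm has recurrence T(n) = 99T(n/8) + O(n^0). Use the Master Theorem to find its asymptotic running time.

Master Theorem for T(n) = 99T(n/8) + O(n^0):

a = 99, b = 8, c = 0
log_b(a) = log_8(99) = 2.2098

Case 1: c = 0 < log_8(99) = 2.2098
T(n) = O(n^(log_8 99))

For T(n) = 99T(n/8) + O(n^0): log_8(99) = 2.2098. This is Case 1 of the Master Theorem (c < log_b(a), work dominated by leaves), giving O(n^(log_8 99)).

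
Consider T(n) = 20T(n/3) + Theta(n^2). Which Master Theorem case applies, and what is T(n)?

Master Theorem for T(n) = 20T(n/3) + O(n^2):

a = 20, b = 3, c = 2
log_b(a) = log_3(20) = 2.7268

Case 1: c = 2 < log_3(20) = 2.7268
T(n) = O(n^(log_3 20))

For T(n) = 20T(n/3) + O(n^2): log_3(20) = 2.7268. This is Case 1 of the Master Theorem (c < log_b(a), work dominated by leaves), giving O(n^(log_3 20)).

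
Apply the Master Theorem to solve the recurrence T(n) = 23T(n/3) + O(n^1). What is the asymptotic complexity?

Master Theorem for T(n) = 23T(n/3) + O(n^1):

a = 23, b = 3, c = 1
log_b(a) = log_3(23) = 2.8540

Case 1: c = 1 < log_3(23) = 2.8540
T(n) = O(n^(log_3 23))

For T(n) = 23T(n/3) + O(n^1): log_3(23) = 2.8540. This is Case 1 of the Master Theorem (c < log_b(a), work dominated by leaves), giving O(n^(log_3 23)).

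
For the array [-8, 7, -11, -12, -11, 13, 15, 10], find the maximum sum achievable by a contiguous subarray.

Using Kadane's algorithm on [-8, 7, -11, -12, -11, 13, 15, 10]:

Scanning through the array:
Position 1 (value 7): max_ending_here = 7, max_so_far = 7
Position 2 (value -11): max_ending_here = -4, max_so_far = 7
Position 3 (value -12): max_ending_here = -12, max_so_far = 7
Position 4 (value -11): max_ending_here = -11, max_so_far = 7
Position 5 (value 13): max_ending_here = 13, max_so_far = 13
Position 6 (value 15): max_ending_here = 28, max_so_far = 28
Position 7 (value 10): max_ending_here = 38, max_so_far = 38

Maximum subarray: [13, 15, 10]
Maximum sum: 38

The maximum subarray is [13, 15, 10] with sum 38. This subarray runs from index 5 to index 7.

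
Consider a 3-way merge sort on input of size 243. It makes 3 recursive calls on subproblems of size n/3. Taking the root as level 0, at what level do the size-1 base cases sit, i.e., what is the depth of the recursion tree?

For divide and conquer with division factor 3:

Problem sizes at each level:
Level 0: 243
Level 1: 81
Level 2: 27
Level 3: 9
Level 4: 3
Level 5: 1

The root is level 0 and the size-1 base case is level 5 (the tree spans levels 0 through 5, i.e. 6 levels counting the root), so the depth is the number of divisions: log_3(243) = 5

The recursion tree depth is log_3(243) = 5. At each level, the problem size is divided by 3, so it takes 5 divisions to reduce to a base case of size 1. The algorithm makes 3 recursive calls at each level.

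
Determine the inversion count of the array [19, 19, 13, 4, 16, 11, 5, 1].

Finding inversions in [19, 19, 13, 4, 16, 11, 5, 1]:

(0, 2): arr[0]=19 > arr[2]=13
(0, 3): arr[0]=19 > arr[3]=4
(0, 4): arr[0]=19 > arr[4]=16
(0, 5): arr[0]=19 > arr[5]=11
(0, 6): arr[0]=19 > arr[6]=5
(0, 7): arr[0]=19 > arr[7]=1
(1, 2): arr[1]=19 > arr[2]=13
(1, 3): arr[1]=19 > arr[3]=4
(1, 4): arr[1]=19 > arr[4]=16
(1, 5): arr[1]=19 > arr[5]=11
(1, 6): arr[1]=19 > arr[6]=5
(1, 7): arr[1]=19 > arr[7]=1
(2, 3): arr[2]=13 > arr[3]=4
(2, 5): arr[2]=13 > arr[5]=11
(2, 6): arr[2]=13 > arr[6]=5
(2, 7): arr[2]=13 > arr[7]=1
(3, 7): arr[3]=4 > arr[7]=1
(4, 5): arr[4]=16 > arr[5]=11
(4, 6): arr[4]=16 > arr[6]=5
(4, 7): arr[4]=16 > arr[7]=1
(5, 6): arr[5]=11 > arr[6]=5
(5, 7): arr[5]=11 > arr[7]=1
(6, 7): arr[6]=5 > arr[7]=1

Total inversions: 23

The array has 23 inversion(s): (0,2), (0,3), (0,4), (0,5), (0,6), (0,7), (1,2), (1,3), (1,4), (1,5), (1,6), (1,7), (2,3), (2,5), (2,6), (2,7), (3,7), (4,5), (4,6), (4,7), (5,6), (5,7), (6,7). Each pair (i,j) satisfies i < j and arr[i] > arr[j].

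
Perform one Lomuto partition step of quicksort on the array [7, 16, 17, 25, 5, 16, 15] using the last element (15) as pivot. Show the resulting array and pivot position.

Lomuto partition with pivot = 15:

Initial array: [7, 16, 17, 25, 5, 16, 15]

arr[0]=7 <= 15: swap with position 0, array becomes [7, 16, 17, 25, 5, 16, 15]
arr[1]=16 > 15: no swap
arr[2]=17 > 15: no swap
arr[3]=25 > 15: no swap
arr[4]=5 <= 15: swap with position 1, array becomes [7, 5, 17, 25, 16, 16, 15]
arr[5]=16 > 15: no swap

Place pivot at position 2: [7, 5, 15, 25, 16, 16, 17]
Pivot position: 2

After partitioning with pivot 15, the array becomes [7, 5, 15, 25, 16, 16, 17]. The pivot is placed at index 2. All elements to the left of the pivot are <= 15, and all elements to the right are > 15.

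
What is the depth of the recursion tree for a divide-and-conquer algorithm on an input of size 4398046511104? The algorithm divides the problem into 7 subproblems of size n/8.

For divide and conquer with division factor 8:

Problem sizes at each level:
Level 0: 4398046511104
Level 1: 549755813888
Level 2: 68719476736
Level 3: 8589934592
Level 4: 1073741824
Level 5: 134217728
Level 6: 16777216
Level 7: 2097152
Level 8: 262144
Level 9: 32768
Level 10: 4096
Level 11: 512
Level 12: 64
Level 13: 8
Level 14: 1

The root is level 0 and the size-1 base case is level 14 (the tree spans levels 0 through 14, i.e. 15 levels counting the root), so the depth is the number of divisions: log_8(4398046511104) = 14

The recursion tree depth is log_8(4398046511104) = 14. At each level, the problem size is divided by 8, so it takes 14 divisions to reduce to a base case of size 1. The algorithm makes 7 recursive calls at each level.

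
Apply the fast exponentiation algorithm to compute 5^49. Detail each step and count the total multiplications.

Computing 5^49 by squaring (build up from 5^1; each line after the first costs one multiplication):

5^1 = 5
5^2 = (5^1)^2 = 5^2 = 25
5^3 = 5 * 5^2 = 5 * 25 = 125
5^6 = (5^3)^2 = 125^2 = 15625
5^12 = (5^6)^2 = 15625^2 = 244140625
5^24 = (5^12)^2 = 244140625^2 = 59604644775390625
5^48 = (5^24)^2 = 59604644775390625^2 = 3552713678800500929355621337890625
5^49 = 5 * 5^48 = 5 * 3552713678800500929355621337890625 = 17763568394002504646778106689453125

Result: 17763568394002504646778106689453125
Multiplications needed: 7 (7 lines after 5^1)

5^49 = 17763568394002504646778106689453125. Using exponentiation by squaring, this requires 7 multiplications. The key idea: if the exponent is even, square the half-power; if odd, multiply by the base once.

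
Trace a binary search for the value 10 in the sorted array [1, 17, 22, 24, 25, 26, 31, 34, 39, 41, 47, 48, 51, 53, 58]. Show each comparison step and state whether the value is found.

Binary search for 10 in [1, 17, 22, 24, 25, 26, 31, 34, 39, 41, 47, 48, 51, 53, 58]:

lo=0, hi=14, mid=7, arr[mid]=34 -> 34 > 10, search left half
lo=0, hi=6, mid=3, arr[mid]=24 -> 24 > 10, search left half
lo=0, hi=2, mid=1, arr[mid]=17 -> 17 > 10, search left half
lo=0, hi=0, mid=0, arr[mid]=1 -> 1 < 10, search right half
lo=1 > hi=0, target 10 not found

Binary search determines that 10 is not in the array after 4 comparisons. The search space was exhausted without finding the target.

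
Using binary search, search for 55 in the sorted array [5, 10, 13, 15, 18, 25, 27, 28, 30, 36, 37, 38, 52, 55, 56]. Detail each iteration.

Binary search for 55 in [5, 10, 13, 15, 18, 25, 27, 28, 30, 36, 37, 38, 52, 55, 56]:

lo=0, hi=14, mid=7, arr[mid]=28 -> 28 < 55, search right half
lo=8, hi=14, mid=11, arr[mid]=38 -> 38 < 55, search right half
lo=12, hi=14, mid=13, arr[mid]=55 -> Found target at index 13!

Binary search finds 55 at index 13 after 3 comparisons. The search repeatedly halves the search space by comparing with the middle element.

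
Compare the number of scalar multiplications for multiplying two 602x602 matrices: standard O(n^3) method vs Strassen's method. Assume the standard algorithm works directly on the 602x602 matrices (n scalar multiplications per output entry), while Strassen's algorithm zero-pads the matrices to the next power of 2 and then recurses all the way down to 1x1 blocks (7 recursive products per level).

Matrix multiplication for 602x602 matrices:

Strassen's algorithm requires power-of-2 dimensions. Pad 602x602 to 1024x1024 (next power of 2).

Standard algorithm: 602^3 = 218167208 multiplications
Strassen's algorithm: 7^(log2(1024)) = 7^10 = 282475249 multiplications
Difference: 218167208 - 282475249 = -64308041 (Strassen uses MORE here due to padding overhead — for small or just-over-power-of-2 n, padding can outweigh the per-level savings)

Standard: 218167208 multiplications (602^3). Strassen: 282475249 multiplications (7^10, after padding to 1024x1024). Strassen reduces 8 recursive multiplications to 7 at each level.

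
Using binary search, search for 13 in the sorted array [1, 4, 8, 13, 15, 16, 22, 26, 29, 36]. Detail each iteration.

Binary search for 13 in [1, 4, 8, 13, 15, 16, 22, 26, 29, 36]:

lo=0, hi=9, mid=4, arr[mid]=15 -> 15 > 13, search left half
lo=0, hi=3, mid=1, arr[mid]=4 -> 4 < 13, search right half
lo=2, hi=3, mid=2, arr[mid]=8 -> 8 < 13, search right half
lo=3, hi=3, mid=3, arr[mid]=13 -> Found target at index 3!

Binary search finds 13 at index 3 after 4 comparisons. The search repeatedly halves the search space by comparing with the middle element.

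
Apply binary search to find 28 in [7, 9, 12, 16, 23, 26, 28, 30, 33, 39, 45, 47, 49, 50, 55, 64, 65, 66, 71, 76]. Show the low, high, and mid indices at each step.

Binary search for 28 in [7, 9, 12, 16, 23, 26, 28, 30, 33, 39, 45, 47, 49, 50, 55, 64, 65, 66, 71, 76]:

lo=0, hi=19, mid=9, arr[mid]=39 -> 39 > 28, search left half
lo=0, hi=8, mid=4, arr[mid]=23 -> 23 < 28, search right half
lo=5, hi=8, mid=6, arr[mid]=28 -> Found target at index 6!

Binary search finds 28 at index 6 after 3 comparisons. The search repeatedly halves the search space by comparing with the middle element.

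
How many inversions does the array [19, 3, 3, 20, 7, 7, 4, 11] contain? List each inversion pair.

Finding inversions in [19, 3, 3, 20, 7, 7, 4, 11]:

(0, 1): arr[0]=19 > arr[1]=3
(0, 2): arr[0]=19 > arr[2]=3
(0, 4): arr[0]=19 > arr[4]=7
(0, 5): arr[0]=19 > arr[5]=7
(0, 6): arr[0]=19 > arr[6]=4
(0, 7): arr[0]=19 > arr[7]=11
(3, 4): arr[3]=20 > arr[4]=7
(3, 5): arr[3]=20 > arr[5]=7
(3, 6): arr[3]=20 > arr[6]=4
(3, 7): arr[3]=20 > arr[7]=11
(4, 6): arr[4]=7 > arr[6]=4
(5, 6): arr[5]=7 > arr[6]=4

Total inversions: 12

The array has 12 inversion(s): (0,1), (0,2), (0,4), (0,5), (0,6), (0,7), (3,4), (3,5), (3,6), (3,7), (4,6), (5,6). Each pair (i,j) satisfies i < j and arr[i] > arr[j].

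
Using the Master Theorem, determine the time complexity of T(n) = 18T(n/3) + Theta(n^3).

Master Theorem for T(n) = 18T(n/3) + O(n^3):

a = 18, b = 3, c = 3
log_b(a) = log_3(18) = 2.6309

Case 3: c = 3 > log_3(18) = 2.6309
T(n) = O(n^3) = O(n^3)

For T(n) = 18T(n/3) + O(n^3): log_3(18) = 2.6309. This is Case 3 of the Master Theorem (c > log_b(a), work dominated by root), giving O(n^3).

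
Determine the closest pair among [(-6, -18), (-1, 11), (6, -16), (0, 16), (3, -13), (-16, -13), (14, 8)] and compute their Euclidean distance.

Computing all pairwise distances among 7 points:

d((-6, -18), (-1, 11)) = 29.4279
d((-6, -18), (6, -16)) = 12.1655
d((-6, -18), (0, 16)) = 34.5254
d((-6, -18), (3, -13)) = 10.2956
d((-6, -18), (-16, -13)) = 11.1803
d((-6, -18), (14, 8)) = 32.8024
d((-1, 11), (6, -16)) = 27.8927
d((-1, 11), (0, 16)) = 5.099
d((-1, 11), (3, -13)) = 24.3311
d((-1, 11), (-16, -13)) = 28.3019
d((-1, 11), (14, 8)) = 15.2971
d((6, -16), (0, 16)) = 32.5576
d((6, -16), (3, -13)) = 4.2426 <-- minimum
d((6, -16), (-16, -13)) = 22.2036
d((6, -16), (14, 8)) = 25.2982
d((0, 16), (3, -13)) = 29.1548
d((0, 16), (-16, -13)) = 33.121
d((0, 16), (14, 8)) = 16.1245
d((3, -13), (-16, -13)) = 19.0
d((3, -13), (14, 8)) = 23.7065
d((-16, -13), (14, 8)) = 36.6197

Closest pair: (6, -16) and (3, -13) with distance 4.2426

The closest pair is (6, -16) and (3, -13) with Euclidean distance 4.2426. For 7 points, brute-force pairwise comparison is shown above. For large n, the divide-and-conquer algorithm (sort by x, recurse on halves, check the dividing strip) achieves O(n log n).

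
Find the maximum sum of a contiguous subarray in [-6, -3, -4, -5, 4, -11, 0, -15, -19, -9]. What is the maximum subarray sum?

Using Kadane's algorithm on [-6, -3, -4, -5, 4, -11, 0, -15, -19, -9]:

Scanning through the array:
Position 1 (value -3): max_ending_here = -3, max_so_far = -3
Position 2 (value -4): max_ending_here = -4, max_so_far = -3
Position 3 (value -5): max_ending_here = -5, max_so_far = -3
Position 4 (value 4): max_ending_here = 4, max_so_far = 4
Position 5 (value -11): max_ending_here = -7, max_so_far = 4
Position 6 (value 0): max_ending_here = 0, max_so_far = 4
Position 7 (value -15): max_ending_here = -15, max_so_far = 4
Position 8 (value -19): max_ending_here = -19, max_so_far = 4
Position 9 (value -9): max_ending_here = -9, max_so_far = 4

Maximum subarray: [4]
Maximum sum: 4

The maximum subarray is [4] with sum 4. This subarray runs from index 4 to index 4.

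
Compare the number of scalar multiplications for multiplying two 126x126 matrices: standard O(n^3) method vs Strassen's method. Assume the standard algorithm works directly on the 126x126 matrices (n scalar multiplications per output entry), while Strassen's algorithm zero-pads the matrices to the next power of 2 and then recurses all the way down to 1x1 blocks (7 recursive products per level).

Matrix multiplication for 126x126 matrices:

Strassen's algorithm requires power-of-2 dimensions. Pad 126x126 to 128x128 (next power of 2).

Standard algorithm: 126^3 = 2000376 multiplications
Strassen's algorithm: 7^(log2(128)) = 7^7 = 823543 multiplications
Savings: 2000376 - 823543 = 1176833 multiplications

Standard: 2000376 multiplications (126^3). Strassen: 823543 multiplications (7^7, after padding to 128x128). Strassen reduces 8 recursive multiplications to 7 at each level.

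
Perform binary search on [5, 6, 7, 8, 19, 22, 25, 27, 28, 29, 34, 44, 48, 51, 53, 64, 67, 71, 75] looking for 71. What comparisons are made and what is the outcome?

Binary search for 71 in [5, 6, 7, 8, 19, 22, 25, 27, 28, 29, 34, 44, 48, 51, 53, 64, 67, 71, 75]:

lo=0, hi=18, mid=9, arr[mid]=29 -> 29 < 71, search right half
lo=10, hi=18, mid=14, arr[mid]=53 -> 53 < 71, search right half
lo=15, hi=18, mid=16, arr[mid]=67 -> 67 < 71, search right half
lo=17, hi=18, mid=17, arr[mid]=71 -> Found target at index 17!

Binary search finds 71 at index 17 after 4 comparisons. The search repeatedly halves the search space by comparing with the middle element.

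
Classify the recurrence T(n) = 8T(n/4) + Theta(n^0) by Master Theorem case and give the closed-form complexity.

Master Theorem for T(n) = 8T(n/4) + O(n^0):

a = 8, b = 4, c = 0
log_b(a) = log_4(8) = 1.5000

Case 1: c = 0 < log_4(8) = 1.5000
T(n) = O(n^(log_4 8))

For T(n) = 8T(n/4) + O(n^0): log_4(8) = 1.5000. This is Case 1 of the Master Theorem (c < log_b(a), work dominated by leaves), giving O(n^(log_4 8)).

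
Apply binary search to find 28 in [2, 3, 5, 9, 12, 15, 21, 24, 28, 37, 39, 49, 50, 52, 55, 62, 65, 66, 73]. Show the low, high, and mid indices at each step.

Binary search for 28 in [2, 3, 5, 9, 12, 15, 21, 24, 28, 37, 39, 49, 50, 52, 55, 62, 65, 66, 73]:

lo=0, hi=18, mid=9, arr[mid]=37 -> 37 > 28, search left half
lo=0, hi=8, mid=4, arr[mid]=12 -> 12 < 28, search right half
lo=5, hi=8, mid=6, arr[mid]=21 -> 21 < 28, search right half
lo=7, hi=8, mid=7, arr[mid]=24 -> 24 < 28, search right half
lo=8, hi=8, mid=8, arr[mid]=28 -> Found target at index 8!

Binary search finds 28 at index 8 after 5 comparisons. The search repeatedly halves the search space by comparing with the middle element.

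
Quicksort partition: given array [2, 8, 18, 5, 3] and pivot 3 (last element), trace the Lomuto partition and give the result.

Lomuto partition with pivot = 3:

Initial array: [2, 8, 18, 5, 3]

arr[0]=2 <= 3: swap with position 0, array becomes [2, 8, 18, 5, 3]
arr[1]=8 > 3: no swap
arr[2]=18 > 3: no swap
arr[3]=5 > 3: no swap

Place pivot at position 1: [2, 3, 18, 5, 8]
Pivot position: 1

After partitioning with pivot 3, the array becomes [2, 3, 18, 5, 8]. The pivot is placed at index 1. All elements to the left of the pivot are <= 3, and all elements to the right are > 3.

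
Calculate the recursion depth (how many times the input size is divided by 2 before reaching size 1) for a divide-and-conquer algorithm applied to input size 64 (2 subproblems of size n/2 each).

For divide and conquer with division factor 2:

Problem sizes at each level:
Level 0: 64
Level 1: 32
Level 2: 16
Level 3: 8
Level 4: 4
Level 5: 2
Level 6: 1

The root is level 0 and the size-1 base case is level 6 (the tree spans levels 0 through 6, i.e. 7 levels counting the root), so the depth is the number of divisions: log_2(64) = 6

The recursion tree depth is log_2(64) = 6. At each level, the problem size is divided by 2, so it takes 6 divisions to reduce to a base case of size 1. The algorithm makes 2 recursive calls at each level.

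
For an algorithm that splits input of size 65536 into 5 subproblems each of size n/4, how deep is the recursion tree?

For divide and conquer with division factor 4:

Problem sizes at each level:
Level 0: 65536
Level 1: 16384
Level 2: 4096
Level 3: 1024
Level 4: 256
Level 5: 64
Level 6: 16
Level 7: 4
Level 8: 1

The root is level 0 and the size-1 base case is level 8 (the tree spans levels 0 through 8, i.e. 9 levels counting the root), so the depth is the number of divisions: log_4(65536) = 8

The recursion tree depth is log_4(65536) = 8. At each level, the problem size is divided by 4, so it takes 8 divisions to reduce to a base case of size 1. The algorithm makes 5 recursive calls at each level.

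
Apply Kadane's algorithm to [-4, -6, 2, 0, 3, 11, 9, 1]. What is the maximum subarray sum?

Using Kadane's algorithm on [-4, -6, 2, 0, 3, 11, 9, 1]:

Scanning through the array:
Position 1 (value -6): max_ending_here = -6, max_so_far = -4
Position 2 (value 2): max_ending_here = 2, max_so_far = 2
Position 3 (value 0): max_ending_here = 2, max_so_far = 2
Position 4 (value 3): max_ending_here = 5, max_so_far = 5
Position 5 (value 11): max_ending_here = 16, max_so_far = 16
Position 6 (value 9): max_ending_here = 25, max_so_far = 25
Position 7 (value 1): max_ending_here = 26, max_so_far = 26

Maximum subarray: [2, 0, 3, 11, 9, 1]
Maximum sum: 26

The maximum subarray is [2, 0, 3, 11, 9, 1] with sum 26. This subarray runs from index 2 to index 7.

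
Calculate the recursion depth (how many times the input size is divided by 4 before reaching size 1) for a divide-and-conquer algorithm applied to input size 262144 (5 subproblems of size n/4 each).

For divide and conquer with division factor 4:

Problem sizes at each level:
Level 0: 262144
Level 1: 65536
Level 2: 16384
Level 3: 4096
Level 4: 1024
Level 5: 256
Level 6: 64
Level 7: 16
Level 8: 4
Level 9: 1

The root is level 0 and the size-1 base case is level 9 (the tree spans levels 0 through 9, i.e. 10 levels counting the root), so the depth is the number of divisions: log_4(262144) = 9

The recursion tree depth is log_4(262144) = 9. At each level, the problem size is divided by 4, so it takes 9 divisions to reduce to a base case of size 1. The algorithm makes 5 recursive calls at each level.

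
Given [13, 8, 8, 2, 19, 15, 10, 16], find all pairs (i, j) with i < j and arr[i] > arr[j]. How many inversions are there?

Finding inversions in [13, 8, 8, 2, 19, 15, 10, 16]:

(0, 1): arr[0]=13 > arr[1]=8
(0, 2): arr[0]=13 > arr[2]=8
(0, 3): arr[0]=13 > arr[3]=2
(0, 6): arr[0]=13 > arr[6]=10
(1, 3): arr[1]=8 > arr[3]=2
(2, 3): arr[2]=8 > arr[3]=2
(4, 5): arr[4]=19 > arr[5]=15
(4, 6): arr[4]=19 > arr[6]=10
(4, 7): arr[4]=19 > arr[7]=16
(5, 6): arr[5]=15 > arr[6]=10

Total inversions: 10

The array has 10 inversion(s): (0,1), (0,2), (0,3), (0,6), (1,3), (2,3), (4,5), (4,6), (4,7), (5,6). Each pair (i,j) satisfies i < j and arr[i] > arr[j].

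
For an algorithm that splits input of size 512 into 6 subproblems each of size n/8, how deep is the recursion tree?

For divide and conquer with division factor 8:

Problem sizes at each level:
Level 0: 512
Level 1: 64
Level 2: 8
Level 3: 1

The root is level 0 and the size-1 base case is level 3 (the tree spans levels 0 through 3, i.e. 4 levels counting the root), so the depth is the number of divisions: log_8(512) = 3

The recursion tree depth is log_8(512) = 3. At each level, the problem size is divided by 8, so it takes 3 divisions to reduce to a base case of size 1. The algorithm makes 6 recursive calls at each level.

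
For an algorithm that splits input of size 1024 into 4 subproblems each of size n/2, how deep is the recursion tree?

For divide and conquer with division factor 2:

Problem sizes at each level:
Level 0: 1024
Level 1: 512
Level 2: 256
Level 3: 128
Level 4: 64
Level 5: 32
Level 6: 16
Level 7: 8
Level 8: 4
Level 9: 2
Level 10: 1

The root is level 0 and the size-1 base case is level 10 (the tree spans levels 0 through 10, i.e. 11 levels counting the root), so the depth is the number of divisions: log_2(1024) = 10

The recursion tree depth is log_2(1024) = 10. At each level, the problem size is divided by 2, so it takes 10 divisions to reduce to a base case of size 1. The algorithm makes 4 recursive calls at each level.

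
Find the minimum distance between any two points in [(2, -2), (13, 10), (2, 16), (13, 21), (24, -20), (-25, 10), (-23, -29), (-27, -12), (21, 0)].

Computing all pairwise distances among 9 points:

d((2, -2), (13, 10)) = 16.2788
d((2, -2), (2, 16)) = 18.0
d((2, -2), (13, 21)) = 25.4951
d((2, -2), (24, -20)) = 28.4253
d((2, -2), (-25, 10)) = 29.5466
d((2, -2), (-23, -29)) = 36.7967
d((2, -2), (-27, -12)) = 30.6757
d((2, -2), (21, 0)) = 19.105
d((13, 10), (2, 16)) = 12.53
d((13, 10), (13, 21)) = 11.0 <-- minimum
d((13, 10), (24, -20)) = 31.9531
d((13, 10), (-25, 10)) = 38.0
d((13, 10), (-23, -29)) = 53.0754
d((13, 10), (-27, -12)) = 45.6508
d((13, 10), (21, 0)) = 12.8062
d((2, 16), (13, 21)) = 12.083
d((2, 16), (24, -20)) = 42.19
d((2, 16), (-25, 10)) = 27.6586
d((2, 16), (-23, -29)) = 51.4782
d((2, 16), (-27, -12)) = 40.3113
d((2, 16), (21, 0)) = 24.8395
d((13, 21), (24, -20)) = 42.45
d((13, 21), (-25, 10)) = 39.5601
d((13, 21), (-23, -29)) = 61.6117
d((13, 21), (-27, -12)) = 51.8556
d((13, 21), (21, 0)) = 22.4722
d((24, -20), (-25, 10)) = 57.4543
d((24, -20), (-23, -29)) = 47.8539
d((24, -20), (-27, -12)) = 51.6236
d((24, -20), (21, 0)) = 20.2237
d((-25, 10), (-23, -29)) = 39.0512
d((-25, 10), (-27, -12)) = 22.0907
d((-25, 10), (21, 0)) = 47.0744
d((-23, -29), (-27, -12)) = 17.4642
d((-23, -29), (21, 0)) = 52.6972
d((-27, -12), (21, 0)) = 49.4773

Closest pair: (13, 10) and (13, 21) with distance 11.0

The closest pair is (13, 10) and (13, 21) with Euclidean distance 11.0. For 9 points, brute-force pairwise comparison is shown above. For large n, the divide-and-conquer algorithm (sort by x, recurse on halves, check the dividing strip) achieves O(n log n).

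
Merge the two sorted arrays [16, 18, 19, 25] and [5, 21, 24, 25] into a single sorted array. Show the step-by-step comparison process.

Merging process:

Compare 16 vs 5: take 5 from right. Merged: [5]
Compare 16 vs 21: take 16 from left. Merged: [5, 16]
Compare 18 vs 21: take 18 from left. Merged: [5, 16, 18]
Compare 19 vs 21: take 19 from left. Merged: [5, 16, 18, 19]
Compare 25 vs 21: take 21 from right. Merged: [5, 16, 18, 19, 21]
Compare 25 vs 24: take 24 from right. Merged: [5, 16, 18, 19, 21, 24]
Compare 25 vs 25: take 25 from left. Merged: [5, 16, 18, 19, 21, 24, 25]
Append remaining from right: [25]. Merged: [5, 16, 18, 19, 21, 24, 25, 25]

Final merged array: [5, 16, 18, 19, 21, 24, 25, 25]
Total comparisons: 7

The merged array is [5, 16, 18, 19, 21, 24, 25, 25], requiring 7 comparisons. The merge step runs in O(n) time where n is the total number of elements.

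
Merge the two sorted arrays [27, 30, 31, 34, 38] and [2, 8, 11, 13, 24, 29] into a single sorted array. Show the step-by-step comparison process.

Merging process:

Compare 27 vs 2: take 2 from right. Merged: [2]
Compare 27 vs 8: take 8 from right. Merged: [2, 8]
Compare 27 vs 11: take 11 from right. Merged: [2, 8, 11]
Compare 27 vs 13: take 13 from right. Merged: [2, 8, 11, 13]
Compare 27 vs 24: take 24 from right. Merged: [2, 8, 11, 13, 24]
Compare 27 vs 29: take 27 from left. Merged: [2, 8, 11, 13, 24, 27]
Compare 30 vs 29: take 29 from right. Merged: [2, 8, 11, 13, 24, 27, 29]
Append remaining from left: [30, 31, 34, 38]. Merged: [2, 8, 11, 13, 24, 27, 29, 30, 31, 34, 38]

Final merged array: [2, 8, 11, 13, 24, 27, 29, 30, 31, 34, 38]
Total comparisons: 7

The merged array is [2, 8, 11, 13, 24, 27, 29, 30, 31, 34, 38], requiring 7 comparisons. The merge step runs in O(n) time where n is the total number of elements.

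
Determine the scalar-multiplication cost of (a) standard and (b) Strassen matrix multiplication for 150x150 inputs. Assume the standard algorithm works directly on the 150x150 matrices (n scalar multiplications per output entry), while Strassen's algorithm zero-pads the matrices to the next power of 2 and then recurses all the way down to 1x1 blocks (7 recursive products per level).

Matrix multiplication for 150x150 matrices:

Strassen's algorithm requires power-of-2 dimensions. Pad 150x150 to 256x256 (next power of 2).

Standard algorithm: 150^3 = 3375000 multiplications
Strassen's algorithm: 7^(log2(256)) = 7^8 = 5764801 multiplications
Difference: 3375000 - 5764801 = -2389801 (Strassen uses MORE here due to padding overhead — for small or just-over-power-of-2 n, padding can outweigh the per-level savings)

Standard: 3375000 multiplications (150^3). Strassen: 5764801 multiplications (7^8, after padding to 256x256). Strassen reduces 8 recursive multiplications to 7 at each level.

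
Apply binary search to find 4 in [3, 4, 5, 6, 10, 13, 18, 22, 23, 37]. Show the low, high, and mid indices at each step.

Binary search for 4 in [3, 4, 5, 6, 10, 13, 18, 22, 23, 37]:

lo=0, hi=9, mid=4, arr[mid]=10 -> 10 > 4, search left half
lo=0, hi=3, mid=1, arr[mid]=4 -> Found target at index 1!

Binary search finds 4 at index 1 after 2 comparisons. The search repeatedly halves the search space by comparing with the middle element.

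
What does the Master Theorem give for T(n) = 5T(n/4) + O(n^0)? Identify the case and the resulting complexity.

Master Theorem for T(n) = 5T(n/4) + O(n^0):

a = 5, b = 4, c = 0
log_b(a) = log_4(5) = 1.1610

Case 1: c = 0 < log_4(5) = 1.1610
T(n) = O(n^(log_4 5))

For T(n) = 5T(n/4) + O(n^0): log_4(5) = 1.1610. This is Case 1 of the Master Theorem (c < log_b(a), work dominated by leaves), giving O(n^(log_4 5)).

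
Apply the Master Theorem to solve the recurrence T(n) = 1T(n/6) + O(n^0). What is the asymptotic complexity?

Master Theorem for T(n) = 1T(n/6) + O(n^0):

a = 1, b = 6, c = 0
log_b(a) = log_6(1) = 0.0000

Case 2: c = 0 = log_6(1) = 0.0000
T(n) = O(n^0 log n) = O(log n)

For T(n) = 1T(n/6) + O(n^0): log_6(1) = 0.0000. This is Case 2 of the Master Theorem (c = log_b(a), equal work at all levels), giving O(log n).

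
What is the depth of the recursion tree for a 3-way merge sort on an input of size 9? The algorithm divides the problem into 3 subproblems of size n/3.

For divide and conquer with division factor 3:

Problem sizes at each level:
Level 0: 9
Level 1: 3
Level 2: 1

The root is level 0 and the size-1 base case is level 2 (the tree spans levels 0 through 2, i.e. 3 levels counting the root), so the depth is the number of divisions: log_3(9) = 2

The recursion tree depth is log_3(9) = 2. At each level, the problem size is divided by 3, so it takes 2 divisions to reduce to a base case of size 1. The algorithm makes 3 recursive calls at each level.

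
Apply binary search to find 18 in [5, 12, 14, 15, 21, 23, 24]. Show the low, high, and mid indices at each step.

Binary search for 18 in [5, 12, 14, 15, 21, 23, 24]:

lo=0, hi=6, mid=3, arr[mid]=15 -> 15 < 18, search right half
lo=4, hi=6, mid=5, arr[mid]=23 -> 23 > 18, search left half
lo=4, hi=4, mid=4, arr[mid]=21 -> 21 > 18, search left half
lo=4 > hi=3, target 18 not found

Binary search determines that 18 is not in the array after 3 comparisons. The search space was exhausted without finding the target.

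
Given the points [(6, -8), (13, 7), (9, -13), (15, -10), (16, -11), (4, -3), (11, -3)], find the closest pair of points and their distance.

Computing all pairwise distances among 7 points:

d((6, -8), (13, 7)) = 16.5529
d((6, -8), (9, -13)) = 5.831
d((6, -8), (15, -10)) = 9.2195
d((6, -8), (16, -11)) = 10.4403
d((6, -8), (4, -3)) = 5.3852
d((6, -8), (11, -3)) = 7.0711
d((13, 7), (9, -13)) = 20.3961
d((13, 7), (15, -10)) = 17.1172
d((13, 7), (16, -11)) = 18.2483
d((13, 7), (4, -3)) = 13.4536
d((13, 7), (11, -3)) = 10.198
d((9, -13), (15, -10)) = 6.7082
d((9, -13), (16, -11)) = 7.2801
d((9, -13), (4, -3)) = 11.1803
d((9, -13), (11, -3)) = 10.198
d((15, -10), (16, -11)) = 1.4142 <-- minimum
d((15, -10), (4, -3)) = 13.0384
d((15, -10), (11, -3)) = 8.0623
d((16, -11), (4, -3)) = 14.4222
d((16, -11), (11, -3)) = 9.434
d((4, -3), (11, -3)) = 7.0

Closest pair: (15, -10) and (16, -11) with distance 1.4142

The closest pair is (15, -10) and (16, -11) with Euclidean distance 1.4142. For 7 points, brute-force pairwise comparison is shown above. For large n, the divide-and-conquer algorithm (sort by x, recurse on halves, check the dividing strip) achieves O(n log n).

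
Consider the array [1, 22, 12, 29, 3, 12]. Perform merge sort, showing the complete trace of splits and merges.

Merge sort trace:

Split: [1, 22, 12, 29, 3, 12] -> [1, 22, 12] and [29, 3, 12]
  Split: [1, 22, 12] -> [1] and [22, 12]
    Split: [22, 12] -> [22] and [12]
    Merge: [22] + [12] -> [12, 22]
  Merge: [1] + [12, 22] -> [1, 12, 22]
  Split: [29, 3, 12] -> [29] and [3, 12]
    Split: [3, 12] -> [3] and [12]
    Merge: [3] + [12] -> [3, 12]
  Merge: [29] + [3, 12] -> [3, 12, 29]
Merge: [1, 12, 22] + [3, 12, 29] -> [1, 3, 12, 12, 22, 29]

Final sorted array: [1, 3, 12, 12, 22, 29]

The merge sort proceeds by recursively splitting the array and merging sorted halves.
After all merges, the sorted array is [1, 3, 12, 12, 22, 29].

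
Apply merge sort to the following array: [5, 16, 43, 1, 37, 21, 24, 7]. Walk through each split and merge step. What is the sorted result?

Merge sort trace:

Split: [5, 16, 43, 1, 37, 21, 24, 7] -> [5, 16, 43, 1] and [37, 21, 24, 7]
  Split: [5, 16, 43, 1] -> [5, 16] and [43, 1]
    Split: [5, 16] -> [5] and [16]
    Merge: [5] + [16] -> [5, 16]
    Split: [43, 1] -> [43] and [1]
    Merge: [43] + [1] -> [1, 43]
  Merge: [5, 16] + [1, 43] -> [1, 5, 16, 43]
  Split: [37, 21, 24, 7] -> [37, 21] and [24, 7]
    Split: [37, 21] -> [37] and [21]
    Merge: [37] + [21] -> [21, 37]
    Split: [24, 7] -> [24] and [7]
    Merge: [24] + [7] -> [7, 24]
  Merge: [21, 37] + [7, 24] -> [7, 21, 24, 37]
Merge: [1, 5, 16, 43] + [7, 21, 24, 37] -> [1, 5, 7, 16, 21, 24, 37, 43]

Final sorted array: [1, 5, 7, 16, 21, 24, 37, 43]

The merge sort proceeds by recursively splitting the array and merging sorted halves.
After all merges, the sorted array is [1, 5, 7, 16, 21, 24, 37, 43].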